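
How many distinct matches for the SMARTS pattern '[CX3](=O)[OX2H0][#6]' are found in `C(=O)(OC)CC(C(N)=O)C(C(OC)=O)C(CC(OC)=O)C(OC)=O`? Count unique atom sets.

[CX3](=O)[OX2H0][#6] is the SMARTS for an ester: a carbonyl carbon bonded to an oxygen that is itself bonded to carbon (no H on that O).
The molecule carries 4 separate instances of a methyl-ester group (-C(=O)OCH3) meeting every constraint; each maps to a distinct set of atoms, giving 4 matches.

4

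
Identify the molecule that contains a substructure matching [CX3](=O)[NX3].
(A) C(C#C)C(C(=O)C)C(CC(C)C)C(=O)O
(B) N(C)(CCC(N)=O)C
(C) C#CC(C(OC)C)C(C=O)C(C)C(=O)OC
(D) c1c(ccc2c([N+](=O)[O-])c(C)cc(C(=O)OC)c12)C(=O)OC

[CX3](=O)[NX3] describes a carbonyl carbon bonded to a trivalent nitrogen (an amide).
(A) has a carboxylic acid group (-C(=O)OH) but the carbonyl is bonded to O, not to an NX3 nitrogen.
(B) contains a primary amide (-C(=O)NH2), which satisfies every atom and bond constraint.
(C) has a methyl-ester group (-C(=O)OCH3) but the carbonyl is bonded to O, not to an NX3 nitrogen.
(D) has a methyl-ester group (-C(=O)OCH3) but the carbonyl is bonded to O, not to an NX3 nitrogen.
So the answer is (B).

B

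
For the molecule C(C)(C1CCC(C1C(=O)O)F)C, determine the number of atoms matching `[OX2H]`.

The query [OX2H] means: aliphatic oxygen with two connections, one of which is H — an -OH oxygen.
Check the 12 heavy atoms by environment: 4× C (H1, X4) → no; 2× C (H2, X4) → no; 1× C (H0, X3) → no; 1× O (H0, X1) → no; 1× O (H1, X2) → match; 2× C (H3, X4) → no; 1× F (H0, X1) → no.
That gives 1 matching atom.

1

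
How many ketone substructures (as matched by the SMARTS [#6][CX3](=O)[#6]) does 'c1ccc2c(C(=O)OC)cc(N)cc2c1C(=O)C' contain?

[#6][CX3](=O)[#6] is the SMARTS for a ketone: a carbonyl carbon (no H) flanked by two carbons.
Exactly one fragment in the molecule meets all constraints, giving 1 match.

1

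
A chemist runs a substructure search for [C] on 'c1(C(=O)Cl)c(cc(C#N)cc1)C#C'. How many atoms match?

4

Check the 13 heavy atoms by environment: 6× c (aromatic) → no; 4× C → match; 1× O → no; 1× Cl → no; 1× N → no.
That gives 4 matching atoms.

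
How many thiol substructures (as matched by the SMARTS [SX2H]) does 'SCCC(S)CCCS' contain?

3

[SX2H] is the SMARTS for a thiol: an aliphatic sulfur with two connections, one being H.
The molecule carries 3 separate instances of a thiol (-SH) meeting every constraint; each maps to a distinct set of atoms, giving 3 matches.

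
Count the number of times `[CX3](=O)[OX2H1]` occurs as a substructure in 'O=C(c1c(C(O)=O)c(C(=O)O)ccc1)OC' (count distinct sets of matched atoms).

[CX3](=O)[OX2H1] is the SMARTS for a carboxylic acid: an sp2 carbon double-bonded to O and single-bonded to an -OH oxygen.
The molecule carries 2 separate instances of a carboxylic acid group (-C(=O)OH) meeting every constraint; each maps to a distinct set of atoms, giving 2 matches.

2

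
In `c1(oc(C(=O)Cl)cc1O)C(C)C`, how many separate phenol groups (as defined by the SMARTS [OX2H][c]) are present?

1

[OX2H][c] is the SMARTS for a phenol: a hydroxyl oxygen attached to an aromatic carbon.
Exactly one fragment in the molecule meets all constraints, giving 1 match.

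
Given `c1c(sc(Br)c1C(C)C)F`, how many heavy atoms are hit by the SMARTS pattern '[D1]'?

4

The query [D1] means: atom with exactly one heavy-atom neighbour (degree 1).
Check the 10 heavy atoms by environment: 1× s (aromatic, D2) → no; 3× c (aromatic, D3) → no; 1× c (aromatic, D2) → no; 1× C (D3) → no; 2× C (D1) → match; 1× Br (D1) → match; 1× F (D1) → match.
Summing the matching environments: 2 + 1 + 1 = 4 matching atoms.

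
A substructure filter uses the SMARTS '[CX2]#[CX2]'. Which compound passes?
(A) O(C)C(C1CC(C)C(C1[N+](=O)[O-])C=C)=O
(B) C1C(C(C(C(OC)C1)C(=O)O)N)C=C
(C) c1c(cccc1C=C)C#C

C

[CX2]#[CX2] describes a carbon-carbon triple bond (an alkyne).
(A) has a vinyl group (-CH=CH2) but the C=C is a double bond; both carbons are CX3, not CX2.
(B) has a vinyl group (-CH=CH2) but the C=C is a double bond; both carbons are CX3, not CX2.
(C) contains an ethynyl group (-C#CH), which satisfies every atom and bond constraint.
So the answer is (C).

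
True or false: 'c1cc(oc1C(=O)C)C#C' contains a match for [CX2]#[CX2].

True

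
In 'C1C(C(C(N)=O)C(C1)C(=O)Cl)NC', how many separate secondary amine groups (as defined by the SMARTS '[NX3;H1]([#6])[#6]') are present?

1

[NX3;H1]([#6])[#6] is the SMARTS for a secondary amine: a trivalent nitrogen with one H, bonded to two carbons.
Exactly one fragment in the molecule meets all constraints, giving 1 match.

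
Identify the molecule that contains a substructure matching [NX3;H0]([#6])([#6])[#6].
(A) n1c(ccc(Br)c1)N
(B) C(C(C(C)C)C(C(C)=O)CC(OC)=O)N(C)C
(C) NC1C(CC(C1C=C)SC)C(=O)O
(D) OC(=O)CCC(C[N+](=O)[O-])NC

B

[NX3;H0]([#6])([#6])[#6] describes a trivalent nitrogen with no H, bonded to three carbons (a tertiary amine).
(A) has a primary amino group (-NH2) but the nitrogen has H2, not H0 with three carbons.
(B) contains a dimethylamino group (-N(CH3)2), which satisfies every atom and bond constraint.
(C) has a primary amino group (-NH2) but the nitrogen has H2, not H0 with three carbons.
(D) has an N-methylamino group (-NHCH3) but the nitrogen still has one H (H1), not H0.
So the answer is (B).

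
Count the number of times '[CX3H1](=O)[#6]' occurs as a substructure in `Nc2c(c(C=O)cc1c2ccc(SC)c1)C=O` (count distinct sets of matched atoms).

2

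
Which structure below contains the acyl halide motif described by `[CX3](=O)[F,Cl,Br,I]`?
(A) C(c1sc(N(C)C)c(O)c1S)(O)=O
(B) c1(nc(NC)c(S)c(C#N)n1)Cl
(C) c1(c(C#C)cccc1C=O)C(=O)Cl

C

[CX3](=O)[F,Cl,Br,I] describes a carbonyl carbon bonded to a halogen (an acyl halide).
(A) has a carboxylic acid group (-C(=O)OH) but the carbonyl is bonded to -OH, not to a halogen.
(B) has a chloro substituent but the Cl is not on a carbonyl carbon.
(C) contains an acyl chloride (-C(=O)Cl), which satisfies every atom and bond constraint.
So the answer is (C).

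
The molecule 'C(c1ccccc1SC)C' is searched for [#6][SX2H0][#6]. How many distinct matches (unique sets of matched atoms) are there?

[#6][SX2H0][#6] is the SMARTS for a thioether: an aliphatic sulfur bridging two carbons with no H on the sulfur.
Exactly one fragment in the molecule meets all constraints, giving 1 match.

1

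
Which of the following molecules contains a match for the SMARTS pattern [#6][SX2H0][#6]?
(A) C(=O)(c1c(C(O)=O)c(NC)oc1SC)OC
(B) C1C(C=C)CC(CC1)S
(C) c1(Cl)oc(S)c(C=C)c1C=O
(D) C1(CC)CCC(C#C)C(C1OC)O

A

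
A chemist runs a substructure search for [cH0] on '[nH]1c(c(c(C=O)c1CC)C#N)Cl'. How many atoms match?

4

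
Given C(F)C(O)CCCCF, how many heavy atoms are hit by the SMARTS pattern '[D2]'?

The query [D2] means: atom with exactly two heavy-atom neighbours.
Check the 9 heavy atoms by environment: 5× C (D2) → match; 1× C (D3) → no; 2× F (D1) → no; 1× O (D1) → no.
That gives 5 matching atoms.

5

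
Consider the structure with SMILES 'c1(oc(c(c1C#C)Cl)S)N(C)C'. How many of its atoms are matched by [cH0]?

The query [cH0] means: aromatic carbon with no attached hydrogen (substituted or ring-fusion).
Check the 12 heavy atoms by environment: 1× o (aromatic, H0) → no; 4× c (aromatic, H0) → match; 1× N (H0) → no; 2× C (H3) → no; 1× C (H0) → no; 1× C (H1) → no; 1× S (H1) → no; 1× Cl (H0) → no.
That gives 4 matching atoms.

4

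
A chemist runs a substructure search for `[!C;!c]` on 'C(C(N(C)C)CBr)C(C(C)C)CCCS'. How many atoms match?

The query [!C;!c] means: neither aliphatic nor aromatic carbon — same as [!#6].
Check the 15 heavy atoms by environment: 12× C → no; 1× Br → match; 1× S → match; 1× N → match.
Summing the matching environments: 1 + 1 + 1 = 3 matching atoms.

3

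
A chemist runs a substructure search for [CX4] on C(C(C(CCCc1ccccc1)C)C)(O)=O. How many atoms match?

Check the 16 heavy atoms by environment: 7× C (X4) → match; 1× C (X3) → no; 1× O (X1) → no; 1× O (X2) → no; 6× c (aromatic, X3) → no.
That gives 7 matching atoms.

7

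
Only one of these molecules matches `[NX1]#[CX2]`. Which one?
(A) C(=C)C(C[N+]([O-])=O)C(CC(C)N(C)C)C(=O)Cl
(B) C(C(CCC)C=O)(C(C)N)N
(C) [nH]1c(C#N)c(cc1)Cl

C

[NX1]#[CX2] describes a nitrogen triple-bonded to a two-connected carbon (a nitrile).
(A) has a nitro group (-[N+](=O)[O-]) but there is no C#N triple bond.
(B) has a primary amino group (-NH2) but the nitrogen is NX3 (three connections), not NX1 triple-bonded.
(C) contains a nitrile (-C#N), which satisfies every atom and bond constraint.
So the answer is (C).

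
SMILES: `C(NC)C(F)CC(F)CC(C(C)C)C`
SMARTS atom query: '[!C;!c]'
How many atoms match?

The query [!C;!c] means: neither aliphatic nor aromatic carbon — same as [!#6].
Check the 14 heavy atoms by environment: 11× C → no; 2× F → match; 1× N → match.
Summing the matching environments: 2 + 1 = 3 matching atoms.

3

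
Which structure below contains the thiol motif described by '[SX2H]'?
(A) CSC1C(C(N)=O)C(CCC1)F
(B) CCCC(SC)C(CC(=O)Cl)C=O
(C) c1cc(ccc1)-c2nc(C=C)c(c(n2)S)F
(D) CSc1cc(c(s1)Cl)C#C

[SX2H] describes an aliphatic sulfur with two connections, one being H (a thiol).
(A) has a methylthio ether (-SCH3) but the sulfur has H0 (bonded to two carbons), not H1.
(B) has a methylthio ether (-SCH3) but the sulfur has H0 (bonded to two carbons), not H1.
(C) contains a thiol (-SH), which satisfies every atom and bond constraint.
(D) has a methylthio ether (-SCH3) but the sulfur has H0 (bonded to two carbons), not H1.
So the answer is (C).

C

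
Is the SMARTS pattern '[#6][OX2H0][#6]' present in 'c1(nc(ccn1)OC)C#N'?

Yes

The pattern [#6][OX2H0][#6] describes an aliphatic oxygen bridging two carbons with no H on the oxygen — an ether.
The molecule carries a methoxy ether (-OCH3), whose atoms satisfy every constraint of the query, so the pattern matches.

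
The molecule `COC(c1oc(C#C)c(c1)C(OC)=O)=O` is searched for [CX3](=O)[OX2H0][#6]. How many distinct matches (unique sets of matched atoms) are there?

2

[CX3](=O)[OX2H0][#6] is the SMARTS for an ester: a carbonyl carbon bonded to an oxygen that is itself bonded to carbon (no H on that O).
The molecule carries 2 separate instances of a methyl-ester group (-C(=O)OCH3) meeting every constraint; each maps to a distinct set of atoms, giving 2 matches.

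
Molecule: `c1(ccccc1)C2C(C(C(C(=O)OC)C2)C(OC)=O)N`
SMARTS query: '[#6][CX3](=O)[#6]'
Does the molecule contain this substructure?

No

The pattern [#6][CX3](=O)[#6] describes a carbonyl carbon (no H) flanked by two carbons — a ketone.
The closest candidate here is a methyl-ester group (-C(=O)OCH3), but one neighbour of the carbonyl carbon is O, not C. No other fragment satisfies the full query, so there is no match.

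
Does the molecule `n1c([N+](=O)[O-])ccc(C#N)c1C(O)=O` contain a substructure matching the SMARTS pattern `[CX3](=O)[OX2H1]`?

Yes

The pattern [CX3](=O)[OX2H1] describes an sp2 carbon double-bonded to O and single-bonded to an -OH oxygen — a carboxylic acid.
The molecule carries a carboxylic acid group (-C(=O)OH), whose atoms satisfy every constraint of the query, so the pattern matches.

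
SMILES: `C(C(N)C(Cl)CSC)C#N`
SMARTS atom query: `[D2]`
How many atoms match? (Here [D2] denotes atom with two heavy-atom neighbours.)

4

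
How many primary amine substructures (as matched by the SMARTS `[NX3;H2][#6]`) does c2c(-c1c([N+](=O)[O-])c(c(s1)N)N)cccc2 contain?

2

[NX3;H2][#6] is the SMARTS for a primary amine: a trivalent nitrogen with two H attached to carbon.
The molecule carries 2 separate instances of a primary amino group (-NH2) meeting every constraint; each maps to a distinct set of atoms, giving 2 matches.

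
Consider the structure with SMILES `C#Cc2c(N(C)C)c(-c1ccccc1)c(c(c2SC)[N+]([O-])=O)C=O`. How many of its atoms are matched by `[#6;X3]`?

13

Check the 24 heavy atoms by environment: 12× c (aromatic, X3) → match; 2× C (X2) → no; 1× C (X3) → match; 2× O (X1) → no; 1× S (X2) → no; 3× C (X4) → no; 1× N (charge +1, X3) → no; 1× O (charge -1, X1) → no; 1× N (X3) → no.
Summing the matching environments: 12 + 1 = 13 matching atoms.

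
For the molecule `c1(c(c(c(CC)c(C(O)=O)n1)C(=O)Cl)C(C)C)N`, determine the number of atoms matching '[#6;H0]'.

7

The query [#6;H0] means: any carbon with no attached hydrogen.
Check the 18 heavy atoms by environment: 1× n (aromatic, H0) → no; 5× c (aromatic, H0) → match; 1× C (H2) → no; 3× C (H3) → no; 1× N (H2) → no; 2× C (H0) → match; 2× O (H0) → no; 1× O (H1) → no; 1× C (H1) → no; 1× Cl (H0) → no.
Summing the matching environments: 5 + 2 = 7 matching atoms.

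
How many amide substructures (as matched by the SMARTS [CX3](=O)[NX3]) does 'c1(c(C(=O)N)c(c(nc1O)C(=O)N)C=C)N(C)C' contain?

2

[CX3](=O)[NX3] is the SMARTS for an amide: a carbonyl carbon bonded to a trivalent nitrogen.
The molecule carries 2 separate instances of a primary amide (-C(=O)NH2) meeting every constraint; each maps to a distinct set of atoms, giving 2 matches.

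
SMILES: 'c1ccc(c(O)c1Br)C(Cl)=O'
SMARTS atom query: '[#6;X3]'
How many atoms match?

7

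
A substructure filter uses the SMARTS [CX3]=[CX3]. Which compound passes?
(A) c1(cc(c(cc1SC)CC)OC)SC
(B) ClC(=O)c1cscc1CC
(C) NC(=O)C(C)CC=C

[CX3]=[CX3] describes a non-aromatic C=C double bond between two sp2 carbons (an alkene).
(A) has an ethyl group (-CH2CH3) but its C-C bond is a single bond between CX4 carbons, not CX3=CX3.
(B) has an ethyl group (-CH2CH3) but its C-C bond is a single bond between CX4 carbons, not CX3=CX3.
(C) contains a vinyl group (-CH=CH2), which satisfies every atom and bond constraint.
So the answer is (C).

C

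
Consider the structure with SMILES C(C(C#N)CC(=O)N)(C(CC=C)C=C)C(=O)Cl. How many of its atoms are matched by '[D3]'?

Check the 17 heavy atoms by environment: 5× C (D2) → no; 5× C (D3) → match; 2× O (D1) → no; 1× Cl (D1) → no; 2× N (D1) → no; 2× C (D1) → no.
That gives 5 matching atoms.

5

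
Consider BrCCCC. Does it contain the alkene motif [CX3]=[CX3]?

No

The pattern [CX3]=[CX3] describes a non-aromatic C=C double bond between two sp2 carbons — an alkene.
The closest candidate here is an ethyl group (-CH2CH3), but its C-C bond is a single bond between CX4 carbons, not CX3=CX3. No other fragment satisfies the full query, so there is no match.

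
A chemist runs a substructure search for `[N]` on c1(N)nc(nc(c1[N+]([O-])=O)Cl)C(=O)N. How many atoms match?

3

The query [N] means: uppercase N matches aliphatic (non-aromatic) nitrogen only.
Check the 14 heavy atoms by environment: 2× n (aromatic) → no; 4× c (aromatic) → no; 2× N → match; 1× Cl → no; 1× C → no; 2× O → no; 1× N (charge +1) → match; 1× O (charge -1) → no.
Summing the matching environments: 2 + 1 = 3 matching atoms.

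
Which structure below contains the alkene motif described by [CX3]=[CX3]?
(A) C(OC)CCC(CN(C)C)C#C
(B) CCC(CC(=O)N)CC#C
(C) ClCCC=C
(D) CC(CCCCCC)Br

C

[CX3]=[CX3] describes a non-aromatic C=C double bond between two sp2 carbons (an alkene).
(A) has an ethynyl group (-C#CH) but the C-C bond is a triple bond, not a double bond.
(B) has an ethynyl group (-C#CH) but the C-C bond is a triple bond, not a double bond.
(C) contains a vinyl group (-CH=CH2), which satisfies every atom and bond constraint.
(D) has an ethyl group (-CH2CH3) but its C-C bond is a single bond between CX4 carbons, not CX3=CX3.
So the answer is (C).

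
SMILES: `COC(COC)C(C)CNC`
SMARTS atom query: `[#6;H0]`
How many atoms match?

Check the 11 heavy atoms by environment: 2× C (H2) → no; 2× C (H1) → no; 2× O (H0) → no; 4× C (H3) → no; 1× N (H1) → no.
No environment satisfies the query, so 0 matching atoms.

0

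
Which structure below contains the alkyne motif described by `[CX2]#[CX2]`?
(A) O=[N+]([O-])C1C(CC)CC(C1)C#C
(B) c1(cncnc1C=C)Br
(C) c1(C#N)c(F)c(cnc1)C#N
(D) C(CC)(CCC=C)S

A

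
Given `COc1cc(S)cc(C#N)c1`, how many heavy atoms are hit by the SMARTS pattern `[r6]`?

The query [r6] means: r6 matches atoms in a six-membered ring.
Check the 11 heavy atoms by environment: 6× c (aromatic, in 6-ring) → match; 1× O (acyclic) → no; 2× C (acyclic) → no; 1× N (acyclic) → no; 1× S (acyclic) → no.
That gives 6 matching atoms.

6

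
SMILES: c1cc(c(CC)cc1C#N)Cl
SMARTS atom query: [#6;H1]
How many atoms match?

Check the 11 heavy atoms by environment: 3× c (aromatic, H0) → no; 3× c (aromatic, H1) → match; 1× C (H0) → no; 1× N (H0) → no; 1× C (H2) → no; 1× C (H3) → no; 1× Cl (H0) → no.
That gives 3 matching atoms.

3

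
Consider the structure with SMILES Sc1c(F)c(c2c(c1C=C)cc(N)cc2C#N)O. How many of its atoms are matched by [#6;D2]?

The query [#6;D2] means: any carbon bonded to exactly two heavy atoms.
Check the 18 heavy atoms by environment: 8× c (aromatic, D3) → no; 2× c (aromatic, D2) → match; 1× F (D1) → no; 1× S (D1) → no; 2× N (D1) → no; 1× O (D1) → no; 2× C (D2) → match; 1× C (D1) → no.
Summing the matching environments: 2 + 2 = 4 matching atoms.

4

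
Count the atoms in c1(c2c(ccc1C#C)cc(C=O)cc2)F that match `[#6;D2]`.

7

Check the 15 heavy atoms by environment: 5× c (aromatic, D3) → no; 5× c (aromatic, D2) → match; 2× C (D2) → match; 1× C (D1) → no; 1× O (D1) → no; 1× F (D1) → no.
Summing the matching environments: 5 + 2 = 7 matching atoms.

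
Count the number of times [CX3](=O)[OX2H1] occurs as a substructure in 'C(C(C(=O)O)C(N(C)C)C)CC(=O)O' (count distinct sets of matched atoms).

2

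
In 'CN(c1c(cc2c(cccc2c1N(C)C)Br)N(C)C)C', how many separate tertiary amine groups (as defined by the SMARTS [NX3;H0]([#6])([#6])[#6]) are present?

3

[NX3;H0]([#6])([#6])[#6] is the SMARTS for a tertiary amine: a trivalent nitrogen with no H, bonded to three carbons.
The molecule carries 3 separate instances of a dimethylamino group (-N(CH3)2) meeting every constraint; each maps to a distinct set of atoms, giving 3 matches.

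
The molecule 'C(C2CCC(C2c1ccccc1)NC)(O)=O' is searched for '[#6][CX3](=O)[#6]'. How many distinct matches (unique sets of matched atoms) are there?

[#6][CX3](=O)[#6] is the SMARTS for a ketone: a carbonyl carbon (no H) flanked by two carbons.
The molecule has a carboxylic acid group (-C(=O)OH), but one neighbour of the carbonyl carbon is O, not C; nothing else fits, so there are 0 matches.

0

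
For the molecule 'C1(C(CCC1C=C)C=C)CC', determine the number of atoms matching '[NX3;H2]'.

Check the 11 heavy atoms by environment: 3× C (H2, X4) → no; 3× C (H1, X4) → no; 2× C (H1, X3) → no; 2× C (H2, X3) → no; 1× C (H3, X4) → no.
No environment satisfies the query, so 0 matching atoms.

0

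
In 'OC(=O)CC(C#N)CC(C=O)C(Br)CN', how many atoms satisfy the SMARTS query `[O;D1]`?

3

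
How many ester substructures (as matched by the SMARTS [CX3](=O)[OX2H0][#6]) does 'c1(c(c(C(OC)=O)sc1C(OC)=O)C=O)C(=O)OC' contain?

3

[CX3](=O)[OX2H0][#6] is the SMARTS for an ester: a carbonyl carbon bonded to an oxygen that is itself bonded to carbon (no H on that O).
The molecule carries 3 separate instances of a methyl-ester group (-C(=O)OCH3) meeting every constraint; each maps to a distinct set of atoms, giving 3 matches.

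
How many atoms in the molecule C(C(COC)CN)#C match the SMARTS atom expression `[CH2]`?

2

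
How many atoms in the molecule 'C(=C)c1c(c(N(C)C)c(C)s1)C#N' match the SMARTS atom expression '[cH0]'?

4

Check the 13 heavy atoms by environment: 1× s (aromatic, H0) → no; 4× c (aromatic, H0) → match; 1× C (H1) → no; 1× C (H2) → no; 3× C (H3) → no; 1× C (H0) → no; 2× N (H0) → no.
That gives 4 matching atoms.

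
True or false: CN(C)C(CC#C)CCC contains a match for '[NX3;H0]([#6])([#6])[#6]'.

The pattern [NX3;H0]([#6])([#6])[#6] describes a trivalent nitrogen with no H, bonded to three carbons — a tertiary amine.
The molecule carries a dimethylamino group (-N(CH3)2), whose atoms satisfy every constraint of the query, so the pattern matches.

True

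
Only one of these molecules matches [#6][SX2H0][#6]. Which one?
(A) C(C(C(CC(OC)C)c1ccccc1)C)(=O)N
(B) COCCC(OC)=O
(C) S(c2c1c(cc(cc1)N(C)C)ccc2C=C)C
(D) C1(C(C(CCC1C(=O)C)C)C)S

[#6][SX2H0][#6] describes an aliphatic sulfur bridging two carbons with no H on the sulfur (a thioether).
(A) has a methoxy ether (-OCH3) but the bridging atom is O, not S.
(B) has a methoxy ether (-OCH3) but the bridging atom is O, not S.
(C) contains a methylthio ether (-SCH3), which satisfies every atom and bond constraint.
(D) has a thiol (-SH) but the sulfur has H1, not H0 bridging two carbons.
So the answer is (C).

C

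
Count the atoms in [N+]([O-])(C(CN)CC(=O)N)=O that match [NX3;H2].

2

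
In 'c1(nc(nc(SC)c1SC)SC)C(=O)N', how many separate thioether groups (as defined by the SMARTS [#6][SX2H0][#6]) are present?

3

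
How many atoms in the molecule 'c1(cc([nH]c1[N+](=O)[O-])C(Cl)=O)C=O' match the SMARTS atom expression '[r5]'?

5

Check the 13 heavy atoms by environment: 1× n (aromatic, in 5-ring) → match; 4× c (aromatic, in 5-ring) → match; 2× C (acyclic) → no; 3× O (acyclic) → no; 1× Cl (acyclic) → no; 1× N (charge +1, acyclic) → no; 1× O (charge -1, acyclic) → no.
Summing the matching environments: 1 + 4 = 5 matching atoms.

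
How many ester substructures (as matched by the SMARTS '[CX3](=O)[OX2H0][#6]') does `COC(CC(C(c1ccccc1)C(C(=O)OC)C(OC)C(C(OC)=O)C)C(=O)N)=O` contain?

3

[CX3](=O)[OX2H0][#6] is the SMARTS for an ester: a carbonyl carbon bonded to an oxygen that is itself bonded to carbon (no H on that O).
The molecule carries 3 separate instances of a methyl-ester group (-C(=O)OCH3) meeting every constraint; each maps to a distinct set of atoms, giving 3 matches.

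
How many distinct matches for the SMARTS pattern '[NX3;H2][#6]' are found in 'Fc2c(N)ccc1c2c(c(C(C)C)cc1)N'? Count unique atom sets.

2

[NX3;H2][#6] is the SMARTS for a primary amine: a trivalent nitrogen with two H attached to carbon.
The molecule carries 2 separate instances of a primary amino group (-NH2) meeting every constraint; each maps to a distinct set of atoms, giving 2 matches.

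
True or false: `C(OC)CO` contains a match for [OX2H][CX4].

True

The pattern [OX2H][CX4] describes a hydroxyl oxygen bound to an sp3 (X4) carbon — an aliphatic alcohol.
The molecule carries a hydroxyl group (-OH), whose atoms satisfy every constraint of the query, so the pattern matches.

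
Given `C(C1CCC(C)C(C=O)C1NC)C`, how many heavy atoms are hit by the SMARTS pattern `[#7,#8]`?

2

The query [#7,#8] means: nitrogen or oxygen (comma = OR).
Check the 13 heavy atoms by environment: 11× C → no; 1× O → match; 1× N → match.
Summing the matching environments: 1 + 1 = 2 matching atoms.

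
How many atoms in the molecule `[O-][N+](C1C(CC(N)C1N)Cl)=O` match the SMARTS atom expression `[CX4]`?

5

Check the 11 heavy atoms by environment: 5× C (X4) → match; 2× N (X3) → no; 1× Cl (X1) → no; 1× N (charge +1, X3) → no; 1× O (charge -1, X1) → no; 1× O (X1) → no.
That gives 5 matching atoms.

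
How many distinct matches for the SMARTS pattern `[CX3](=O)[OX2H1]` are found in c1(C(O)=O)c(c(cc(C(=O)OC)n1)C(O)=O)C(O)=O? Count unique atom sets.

3

[CX3](=O)[OX2H1] is the SMARTS for a carboxylic acid: an sp2 carbon double-bonded to O and single-bonded to an -OH oxygen.
The molecule carries 3 separate instances of a carboxylic acid group (-C(=O)OH) meeting every constraint; each maps to a distinct set of atoms, giving 3 matches.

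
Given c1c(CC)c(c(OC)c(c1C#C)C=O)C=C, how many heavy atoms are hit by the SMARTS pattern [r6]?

6

Check the 16 heavy atoms by environment: 6× c (aromatic, in 6-ring) → match; 8× C (acyclic) → no; 2× O (acyclic) → no.
That gives 6 matching atoms.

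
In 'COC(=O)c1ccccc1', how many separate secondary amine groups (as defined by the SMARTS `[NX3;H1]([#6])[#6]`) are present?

0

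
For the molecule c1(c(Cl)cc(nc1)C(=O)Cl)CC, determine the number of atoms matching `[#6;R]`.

5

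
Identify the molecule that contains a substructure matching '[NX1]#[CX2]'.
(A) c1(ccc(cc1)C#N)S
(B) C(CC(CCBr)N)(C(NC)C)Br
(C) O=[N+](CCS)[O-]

A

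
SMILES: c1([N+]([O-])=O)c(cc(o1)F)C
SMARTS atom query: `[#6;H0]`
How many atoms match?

The query [#6;H0] means: any carbon with no attached hydrogen.
Check the 10 heavy atoms by environment: 1× o (aromatic, H0) → no; 3× c (aromatic, H0) → match; 1× c (aromatic, H1) → no; 1× F (H0) → no; 1× C (H3) → no; 1× N (charge +1, H0) → no; 1× O (charge -1, H0) → no; 1× O (H0) → no.
That gives 3 matching atoms.

3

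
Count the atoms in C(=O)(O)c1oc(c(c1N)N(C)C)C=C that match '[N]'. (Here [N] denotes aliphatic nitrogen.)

The query [N] means: uppercase N matches aliphatic (non-aromatic) nitrogen only.
Check the 14 heavy atoms by environment: 1× o (aromatic) → no; 4× c (aromatic) → no; 5× C → no; 2× O → no; 2× N → match.
That gives 2 matching atoms.

2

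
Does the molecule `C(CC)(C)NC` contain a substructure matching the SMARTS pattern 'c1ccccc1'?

The pattern c1ccccc1 describes six aromatic carbons in a ring — a benzene ring.
The closest candidate here is a methyl group (-CH3), but no six-membered all-carbon aromatic ring is present. No other fragment satisfies the full query, so there is no match.

No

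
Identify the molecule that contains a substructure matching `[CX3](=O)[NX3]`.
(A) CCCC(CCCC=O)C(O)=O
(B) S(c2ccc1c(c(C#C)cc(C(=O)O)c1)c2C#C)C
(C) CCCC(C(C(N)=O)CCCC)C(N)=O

C

[CX3](=O)[NX3] describes a carbonyl carbon bonded to a trivalent nitrogen (an amide).
(A) has a carboxylic acid group (-C(=O)OH) but the carbonyl is bonded to O, not to an NX3 nitrogen.
(B) has a carboxylic acid group (-C(=O)OH) but the carbonyl is bonded to O, not to an NX3 nitrogen.
(C) contains a primary amide (-C(=O)NH2), which satisfies every atom and bond constraint.
So the answer is (C).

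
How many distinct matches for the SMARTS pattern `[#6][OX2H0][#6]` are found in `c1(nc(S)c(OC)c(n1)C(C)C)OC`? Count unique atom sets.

2

[#6][OX2H0][#6] is the SMARTS for an ether: an aliphatic oxygen bridging two carbons with no H on the oxygen.
The molecule carries 2 separate instances of a methoxy ether (-OCH3) meeting every constraint; each maps to a distinct set of atoms, giving 2 matches.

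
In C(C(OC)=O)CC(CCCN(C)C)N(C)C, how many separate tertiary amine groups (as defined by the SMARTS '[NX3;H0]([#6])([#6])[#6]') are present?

[NX3;H0]([#6])([#6])[#6] is the SMARTS for a tertiary amine: a trivalent nitrogen with no H, bonded to three carbons.
The molecule carries 2 separate instances of a dimethylamino group (-N(CH3)2) meeting every constraint; each maps to a distinct set of atoms, giving 2 matches.

2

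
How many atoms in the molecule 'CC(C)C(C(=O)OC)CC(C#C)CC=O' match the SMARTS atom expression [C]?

12

Check the 15 heavy atoms by environment: 12× C → match; 3× O → no.
That gives 12 matching atoms.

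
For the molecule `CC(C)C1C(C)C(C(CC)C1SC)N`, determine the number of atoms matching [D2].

2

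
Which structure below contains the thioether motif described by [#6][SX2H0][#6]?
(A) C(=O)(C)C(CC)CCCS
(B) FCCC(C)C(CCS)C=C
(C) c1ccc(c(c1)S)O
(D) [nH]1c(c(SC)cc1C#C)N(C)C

[#6][SX2H0][#6] describes an aliphatic sulfur bridging two carbons with no H on the sulfur (a thioether).
(A) has a thiol (-SH) but the sulfur has H1, not H0 bridging two carbons.
(B) has a thiol (-SH) but the sulfur has H1, not H0 bridging two carbons.
(C) has a thiol (-SH) but the sulfur has H1, not H0 bridging two carbons.
(D) contains a methylthio ether (-SCH3), which satisfies every atom and bond constraint.
So the answer is (D).

D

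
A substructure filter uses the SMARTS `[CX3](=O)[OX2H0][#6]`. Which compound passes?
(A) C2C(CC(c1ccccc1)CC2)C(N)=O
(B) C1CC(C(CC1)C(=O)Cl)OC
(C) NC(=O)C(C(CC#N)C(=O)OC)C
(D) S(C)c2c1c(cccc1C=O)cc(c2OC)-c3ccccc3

[CX3](=O)[OX2H0][#6] describes a carbonyl carbon bonded to an oxygen that is itself bonded to carbon (no H on that O) (an ester).
(A) has a primary amide (-C(=O)NH2) but the carbonyl is bonded to N, not to an O-C linkage.
(B) has a methoxy ether (-OCH3) but the ether oxygen is not adjacent to a C=O carbon.
(C) contains a methyl-ester group (-C(=O)OCH3), which satisfies every atom and bond constraint.
(D) has a methoxy ether (-OCH3) but the ether oxygen is not adjacent to a C=O carbon.
So the answer is (C).

C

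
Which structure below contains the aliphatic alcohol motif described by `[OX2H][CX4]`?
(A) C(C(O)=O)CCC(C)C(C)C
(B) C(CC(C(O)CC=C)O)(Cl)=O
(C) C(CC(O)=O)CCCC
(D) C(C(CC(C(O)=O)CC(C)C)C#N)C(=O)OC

[OX2H][CX4] describes a hydroxyl oxygen bound to an sp3 (X4) carbon (an aliphatic alcohol).
(A) has a carboxylic acid group (-C(=O)OH) but the -OH is on a CX3 carbonyl carbon, not a CX4 carbon.
(B) contains a hydroxyl group (-OH), which satisfies every atom and bond constraint.
(C) has a carboxylic acid group (-C(=O)OH) but the -OH is on a CX3 carbonyl carbon, not a CX4 carbon.
(D) has a carboxylic acid group (-C(=O)OH) but the -OH is on a CX3 carbonyl carbon, not a CX4 carbon.
So the answer is (B).

B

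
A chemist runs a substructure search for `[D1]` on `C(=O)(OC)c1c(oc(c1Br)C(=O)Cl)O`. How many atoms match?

6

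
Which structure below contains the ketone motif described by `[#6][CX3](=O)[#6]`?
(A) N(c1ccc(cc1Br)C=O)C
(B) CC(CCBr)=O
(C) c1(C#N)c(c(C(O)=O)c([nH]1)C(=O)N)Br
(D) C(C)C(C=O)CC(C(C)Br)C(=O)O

B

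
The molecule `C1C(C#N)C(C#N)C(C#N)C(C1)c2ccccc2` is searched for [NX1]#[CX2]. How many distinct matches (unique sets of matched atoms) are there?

3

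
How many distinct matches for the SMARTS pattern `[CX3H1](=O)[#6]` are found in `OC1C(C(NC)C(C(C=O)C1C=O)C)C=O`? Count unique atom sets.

3

[CX3H1](=O)[#6] is the SMARTS for an aldehyde: an sp2 carbon with one H, double-bonded to O and single-bonded to carbon.
The molecule carries 3 separate instances of an aldehyde (-CHO) meeting every constraint; each maps to a distinct set of atoms, giving 3 matches.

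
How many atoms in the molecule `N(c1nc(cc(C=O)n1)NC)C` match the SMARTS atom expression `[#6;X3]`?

5

Check the 12 heavy atoms by environment: 2× n (aromatic, X2) → no; 4× c (aromatic, X3) → match; 2× N (X3) → no; 2× C (X4) → no; 1× C (X3) → match; 1× O (X1) → no.
Summing the matching environments: 4 + 1 = 5 matching atoms.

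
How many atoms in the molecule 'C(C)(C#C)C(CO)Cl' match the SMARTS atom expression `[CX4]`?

4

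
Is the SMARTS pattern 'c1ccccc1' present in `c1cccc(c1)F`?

The pattern c1ccccc1 describes six aromatic carbons in a ring — a benzene ring.
The required atom environment is present in the molecule, so the pattern matches.

Yes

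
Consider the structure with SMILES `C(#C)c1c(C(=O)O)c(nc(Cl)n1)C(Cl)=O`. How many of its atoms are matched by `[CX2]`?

2

Check the 15 heavy atoms by environment: 2× n (aromatic, X2) → no; 4× c (aromatic, X3) → no; 2× C (X2) → match; 2× C (X3) → no; 2× O (X1) → no; 1× O (X2) → no; 2× Cl (X1) → no.
That gives 2 matching atoms.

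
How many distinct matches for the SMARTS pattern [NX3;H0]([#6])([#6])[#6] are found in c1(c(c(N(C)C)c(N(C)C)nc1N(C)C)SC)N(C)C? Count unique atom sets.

4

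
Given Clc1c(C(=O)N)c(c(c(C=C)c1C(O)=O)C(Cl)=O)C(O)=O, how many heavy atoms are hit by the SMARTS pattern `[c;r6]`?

6

The query [c;r6] means: aromatic carbon that belongs to a six-membered ring.
Check the 21 heavy atoms by environment: 6× c (aromatic, in 6-ring) → match; 6× C (acyclic) → no; 6× O (acyclic) → no; 1× N (acyclic) → no; 2× Cl (acyclic) → no.
That gives 6 matching atoms.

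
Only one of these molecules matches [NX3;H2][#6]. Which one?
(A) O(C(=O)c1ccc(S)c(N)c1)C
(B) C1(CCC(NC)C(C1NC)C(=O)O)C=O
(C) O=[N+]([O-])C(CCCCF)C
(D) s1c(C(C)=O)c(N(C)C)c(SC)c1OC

A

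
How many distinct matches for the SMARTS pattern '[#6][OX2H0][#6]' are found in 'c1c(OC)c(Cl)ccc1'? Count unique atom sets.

1

[#6][OX2H0][#6] is the SMARTS for an ether: an aliphatic oxygen bridging two carbons with no H on the oxygen.
Exactly one fragment in the molecule meets all constraints, giving 1 match.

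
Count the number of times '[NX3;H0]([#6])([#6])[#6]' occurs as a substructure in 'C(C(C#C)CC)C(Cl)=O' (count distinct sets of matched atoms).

[NX3;H0]([#6])([#6])[#6] is the SMARTS for a tertiary amine: a trivalent nitrogen with no H, bonded to three carbons.
No fragment in the molecule satisfies every constraint, giving 0 matches.

0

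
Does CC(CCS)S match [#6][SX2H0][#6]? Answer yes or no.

The pattern [#6][SX2H0][#6] describes an aliphatic sulfur bridging two carbons with no H on the sulfur — a thioether.
The closest candidate here is a thiol (-SH), but the sulfur has H1, not H0 bridging two carbons. No other fragment satisfies the full query, so there is no match.

No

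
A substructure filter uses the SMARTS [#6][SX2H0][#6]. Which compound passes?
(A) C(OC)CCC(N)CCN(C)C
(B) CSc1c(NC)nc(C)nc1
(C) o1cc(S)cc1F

B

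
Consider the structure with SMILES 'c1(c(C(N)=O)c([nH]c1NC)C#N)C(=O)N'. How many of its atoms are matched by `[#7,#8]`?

7

The query [#7,#8] means: nitrogen or oxygen (comma = OR).
Check the 15 heavy atoms by environment: 1× n (aromatic) → match; 4× c (aromatic) → no; 4× C → no; 4× N → match; 2× O → match.
Summing the matching environments: 1 + 4 + 2 = 7 matching atoms.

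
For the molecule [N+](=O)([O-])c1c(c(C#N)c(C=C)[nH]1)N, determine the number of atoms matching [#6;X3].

6

The query [#6;X3] means: any carbon (aromatic or not) with three total connections.
Check the 13 heavy atoms by environment: 1× n (aromatic, X3) → no; 4× c (aromatic, X3) → match; 2× C (X3) → match; 1× N (X3) → no; 1× C (X2) → no; 1× N (X1) → no; 1× N (charge +1, X3) → no; 1× O (charge -1, X1) → no; 1× O (X1) → no.
Summing the matching environments: 4 + 2 = 6 matching atoms.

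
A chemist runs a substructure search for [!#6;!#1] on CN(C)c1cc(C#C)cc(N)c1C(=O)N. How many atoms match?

4

The query [!#6;!#1] means: not carbon and not hydrogen — any heteroatom.
Check the 15 heavy atoms by environment: 6× c (aromatic) → no; 5× C → no; 3× N → match; 1× O → match.
Summing the matching environments: 3 + 1 = 4 matching atoms.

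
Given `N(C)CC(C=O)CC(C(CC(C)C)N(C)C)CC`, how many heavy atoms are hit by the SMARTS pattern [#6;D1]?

The query [#6;D1] means: carbon bonded to exactly one heavy atom.
Check the 18 heavy atoms by environment: 5× C (D2) → no; 4× C (D3) → no; 1× O (D1) → no; 1× N (D3) → no; 6× C (D1) → match; 1× N (D2) → no.
That gives 6 matching atoms.

6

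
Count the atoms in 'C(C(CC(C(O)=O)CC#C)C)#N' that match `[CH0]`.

The query [CH0] means: aliphatic carbon with no attached hydrogen.
Check the 12 heavy atoms by environment: 1× C (H3) → no; 3× C (H1) → no; 2× C (H2) → no; 3× C (H0) → match; 1× O (H0) → no; 1× O (H1) → no; 1× N (H0) → no.
That gives 3 matching atoms.

3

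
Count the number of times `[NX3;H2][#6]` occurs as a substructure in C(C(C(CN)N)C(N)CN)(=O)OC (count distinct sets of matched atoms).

[NX3;H2][#6] is the SMARTS for a primary amine: a trivalent nitrogen with two H attached to carbon.
The molecule carries 4 separate instances of a primary amino group (-NH2) meeting every constraint; each maps to a distinct set of atoms, giving 4 matches.

4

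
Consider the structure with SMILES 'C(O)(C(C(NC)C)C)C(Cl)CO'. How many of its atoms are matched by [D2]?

The query [D2] means: atom with exactly two heavy-atom neighbours.
Check the 12 heavy atoms by environment: 1× C (D2) → match; 4× C (D3) → no; 3× C (D1) → no; 2× O (D1) → no; 1× N (D2) → match; 1× Cl (D1) → no.
Summing the matching environments: 1 + 1 = 2 matching atoms.

2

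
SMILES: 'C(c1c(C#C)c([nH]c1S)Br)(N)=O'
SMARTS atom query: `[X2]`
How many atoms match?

3

Check the 12 heavy atoms by environment: 1× n (aromatic, X3) → no; 4× c (aromatic, X3) → no; 1× C (X3) → no; 1× O (X1) → no; 1× N (X3) → no; 1× S (X2) → match; 1× Br (X1) → no; 2× C (X2) → match.
Summing the matching environments: 1 + 2 = 3 matching atoms.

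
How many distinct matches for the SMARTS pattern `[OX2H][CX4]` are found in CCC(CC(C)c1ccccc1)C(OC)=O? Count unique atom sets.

[OX2H][CX4] is the SMARTS for an aliphatic alcohol: a hydroxyl oxygen bound to an sp3 (X4) carbon.
No fragment in the molecule satisfies every constraint, giving 0 matches.

0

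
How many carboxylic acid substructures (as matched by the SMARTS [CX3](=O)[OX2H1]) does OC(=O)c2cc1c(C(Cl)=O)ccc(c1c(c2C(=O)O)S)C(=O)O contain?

[CX3](=O)[OX2H1] is the SMARTS for a carboxylic acid: an sp2 carbon double-bonded to O and single-bonded to an -OH oxygen.
The molecule carries 3 separate instances of a carboxylic acid group (-C(=O)OH) meeting every constraint; each maps to a distinct set of atoms, giving 3 matches.

3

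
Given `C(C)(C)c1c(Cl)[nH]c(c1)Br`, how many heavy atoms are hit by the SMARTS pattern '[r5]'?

The query [r5] means: r5 matches atoms in a five-membered ring.
Check the 10 heavy atoms by environment: 1× n (aromatic, in 5-ring) → match; 4× c (aromatic, in 5-ring) → match; 1× Br (acyclic) → no; 1× Cl (acyclic) → no; 3× C (acyclic) → no.
Summing the matching environments: 1 + 4 = 5 matching atoms.

5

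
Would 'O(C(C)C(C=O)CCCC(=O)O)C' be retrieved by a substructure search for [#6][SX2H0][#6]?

No

The pattern [#6][SX2H0][#6] describes an aliphatic sulfur bridging two carbons with no H on the sulfur — a thioether.
The closest candidate here is a methoxy ether (-OCH3), but the bridging atom is O, not S. No other fragment satisfies the full query, so there is no match.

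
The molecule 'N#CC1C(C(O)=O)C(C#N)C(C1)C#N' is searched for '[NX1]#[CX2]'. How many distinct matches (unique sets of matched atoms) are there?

3

[NX1]#[CX2] is the SMARTS for a nitrile: a nitrogen triple-bonded to a two-connected carbon.
The molecule carries 3 separate instances of a nitrile (-C#N) meeting every constraint; each maps to a distinct set of atoms, giving 3 matches.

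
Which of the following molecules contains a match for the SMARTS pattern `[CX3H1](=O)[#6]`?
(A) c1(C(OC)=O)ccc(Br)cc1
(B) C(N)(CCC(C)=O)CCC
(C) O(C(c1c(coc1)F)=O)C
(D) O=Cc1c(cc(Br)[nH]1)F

D

[CX3H1](=O)[#6] describes an sp2 carbon with one H, double-bonded to O and single-bonded to carbon (an aldehyde).
(A) has a methyl-ester group (-C(=O)OCH3) but the carbonyl carbon has H0, not H1.
(B) has an acetyl/ketone group (-C(=O)CH3) but the carbonyl carbon has H0 (two carbon neighbours), not H1.
(C) has a methyl-ester group (-C(=O)OCH3) but the carbonyl carbon has H0, not H1.
(D) contains an aldehyde (-CHO), which satisfies every atom and bond constraint.
So the answer is (D).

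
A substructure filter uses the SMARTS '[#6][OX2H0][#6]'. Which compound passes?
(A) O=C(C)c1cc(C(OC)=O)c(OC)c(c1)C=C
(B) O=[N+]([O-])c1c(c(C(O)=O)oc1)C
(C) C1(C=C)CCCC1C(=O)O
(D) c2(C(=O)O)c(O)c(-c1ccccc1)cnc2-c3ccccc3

[#6][OX2H0][#6] describes an aliphatic oxygen bridging two carbons with no H on the oxygen (an ether).
(A) contains a methoxy ether (-OCH3), which satisfies every atom and bond constraint.
(B) has a carboxylic acid group (-C(=O)OH) but the -OH oxygen has H1; the =O is OX1, not OX2.
(C) has a carboxylic acid group (-C(=O)OH) but the -OH oxygen has H1; the =O is OX1, not OX2.
(D) has a hydroxyl group (-OH) but the oxygen has H1, not H0 bridging two carbons.
So the answer is (A).

A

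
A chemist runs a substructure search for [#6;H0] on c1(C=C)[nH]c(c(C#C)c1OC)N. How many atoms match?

The query [#6;H0] means: any carbon with no attached hydrogen.
Check the 12 heavy atoms by environment: 1× n (aromatic, H1) → no; 4× c (aromatic, H0) → match; 1× N (H2) → no; 1× C (H0) → match; 2× C (H1) → no; 1× C (H2) → no; 1× O (H0) → no; 1× C (H3) → no.
Summing the matching environments: 4 + 1 = 5 matching atoms.

5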